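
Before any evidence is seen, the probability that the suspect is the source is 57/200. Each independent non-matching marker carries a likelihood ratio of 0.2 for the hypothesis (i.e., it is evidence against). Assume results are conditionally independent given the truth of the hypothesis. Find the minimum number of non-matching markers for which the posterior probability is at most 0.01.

Prior odds = 0.285/0.715 = 57/143.
Likelihood ratio per non-matching marker = 0.2.
Target odds: 0.01 ÷ 0.99 = 1/99.
Require 0.2ⁿ ≤ 1/99 ÷ (57/143) = 13/513.
0.2² = 0.04 is still above 13/513 but 0.2³ = 0.008 is at or below it, so n = 3.

3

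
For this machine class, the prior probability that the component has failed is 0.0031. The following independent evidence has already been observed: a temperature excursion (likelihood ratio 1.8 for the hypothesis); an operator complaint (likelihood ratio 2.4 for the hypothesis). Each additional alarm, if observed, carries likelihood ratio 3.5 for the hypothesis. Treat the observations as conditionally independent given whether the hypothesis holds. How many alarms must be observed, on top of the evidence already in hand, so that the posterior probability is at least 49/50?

Prior odds = 0.0031/0.9969 = 31/9969.
Combined Bayes factor of the evidence already in hand = 1.8 × 2.4 = 4.32.
Odds after that evidence = (31/9969) × 4.32 = 1116/83075.
Target odds = 0.98/0.02 = 49.
Need 3.5ⁿ ≥ 49 ÷ (1116/83075) = 4070675/1116.
3.5⁶ = 1838.265625 falls short of 4070675/1116 but 3.5⁷ = 823543/128 reaches it, so n = 7.

7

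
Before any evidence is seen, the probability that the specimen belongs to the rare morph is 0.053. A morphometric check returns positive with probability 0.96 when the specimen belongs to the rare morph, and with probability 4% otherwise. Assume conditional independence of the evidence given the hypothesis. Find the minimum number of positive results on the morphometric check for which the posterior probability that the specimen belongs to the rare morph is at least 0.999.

Prior odds: 0.053 ÷ 0.947 = 53/947.
Likelihood ratio of a positive result = 0.96/0.04 = 24.
Target posterior odds = 0.999/0.001 = 999.
Require 24ⁿ ≥ 999 ÷ (53/947) = 946053/53.
24³ = 13824 falls short of 946053/53 but 24⁴ = 331776 reaches it, so n = 4.

4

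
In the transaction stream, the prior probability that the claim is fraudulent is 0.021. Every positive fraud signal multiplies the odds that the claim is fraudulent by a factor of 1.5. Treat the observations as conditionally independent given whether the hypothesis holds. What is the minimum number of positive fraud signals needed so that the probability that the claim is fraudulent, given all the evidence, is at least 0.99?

21

Prior odds = 0.021/0.979 = 21/979.
Likelihood ratio per positive fraud signal = 1.5.
Target posterior odds = 0.99/0.01 = 99.
Need (21/979) × 1.5ⁿ ≥ 99, i.e. 1.5ⁿ ≥ 32307/7.
1.5²⁰ ≈3325.26 falls short of 32307/7 but 1.5²¹ ≈4987.89 reaches it, so n = 21.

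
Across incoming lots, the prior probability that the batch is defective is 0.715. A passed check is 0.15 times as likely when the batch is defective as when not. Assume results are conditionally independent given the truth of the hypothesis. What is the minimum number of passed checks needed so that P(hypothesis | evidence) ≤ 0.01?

3

Prior odds: 0.715 ÷ 0.285 = 143/57.
Likelihood ratio per passed check = 0.15.
Target posterior odds = 0.01/0.99 = 1/99.
Require 0.15ⁿ ≤ 1/99 ÷ (143/57) = 19/4719.
0.15² = 0.0225 is still above 19/4719 but 0.15³ = 0.003375 is at or below it, so n = 3.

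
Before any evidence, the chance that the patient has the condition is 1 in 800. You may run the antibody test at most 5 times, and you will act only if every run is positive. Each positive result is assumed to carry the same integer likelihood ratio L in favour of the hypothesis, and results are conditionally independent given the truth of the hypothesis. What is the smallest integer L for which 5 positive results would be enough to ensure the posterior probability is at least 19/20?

7

Prior odds = 0.00125/0.99875 = 1/799.
Target odds = 0.95/0.05 = 19.
Need L⁵ ≥ 19 ÷ (1/799) = 15181.
6⁵ = 7776 < 15181 ≤ 16807 = 7⁵, so L = 7.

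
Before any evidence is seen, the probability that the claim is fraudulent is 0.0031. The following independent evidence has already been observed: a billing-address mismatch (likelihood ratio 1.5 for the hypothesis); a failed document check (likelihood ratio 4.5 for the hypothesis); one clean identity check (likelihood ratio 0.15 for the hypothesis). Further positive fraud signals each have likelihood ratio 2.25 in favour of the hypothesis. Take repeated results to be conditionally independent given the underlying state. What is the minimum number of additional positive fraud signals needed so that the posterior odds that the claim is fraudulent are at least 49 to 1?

Prior odds = 0.0031/0.9969 = 31/9969.
Combined Bayes factor of the evidence already in hand = 1.5 × 4.5 × 0.15 = 1.0125.
Odds after that evidence = (31/9969) × 1.0125 = 837/265840.
Target odds = 49.
Need 2.25ⁿ ≥ 49 ÷ (837/265840) = 13026160/837.
2.25¹¹ ≈7481.83 falls short of 13026160/837 but 2.25¹² ≈16834.1 reaches it, so n = 12.

12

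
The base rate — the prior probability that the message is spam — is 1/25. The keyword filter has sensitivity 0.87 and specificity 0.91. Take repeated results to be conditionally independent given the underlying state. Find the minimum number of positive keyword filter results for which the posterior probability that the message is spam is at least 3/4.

2

Prior odds: 0.04 ÷ 0.96 = 1/24.
False-positive rate = 1 − 0.91 = 0.09; likelihood ratio of a positive = 0.87/0.09 = 29/3.
Target odds: 0.75 ÷ 0.25 = 3.
Need (1/24) × (29/3)ⁿ ≥ 3, i.e. (29/3)ⁿ ≥ 72.
(29/3)¹ = 29/3 falls short of 72 but (29/3)² = 841/9 reaches it, so n = 2.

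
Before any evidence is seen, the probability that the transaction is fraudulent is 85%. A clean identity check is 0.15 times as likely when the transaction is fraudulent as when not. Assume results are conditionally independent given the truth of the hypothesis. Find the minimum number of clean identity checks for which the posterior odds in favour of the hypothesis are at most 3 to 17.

Prior odds = 0.85/0.15 = 17/3.
Likelihood ratio per clean identity check = 0.15.
Target odds = 3/17.
Require 0.15ⁿ ≤ 3/17 ÷ (17/3) = 9/289.
0.15¹ = 0.15 is still above 9/289 but 0.15² = 0.0225 is at or below it, so n = 2.

2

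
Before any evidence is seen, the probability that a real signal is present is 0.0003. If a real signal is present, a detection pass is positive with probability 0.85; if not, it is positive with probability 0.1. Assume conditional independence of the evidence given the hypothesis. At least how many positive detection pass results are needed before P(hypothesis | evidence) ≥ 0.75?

5

Prior odds = 0.0003/0.9997 = 3/9997.
Likelihood ratio of a positive = 0.85/0.1 = 8.5.
Target odds: 0.75 ÷ 0.25 = 3.
Require 8.5ⁿ ≥ 3 ÷ (3/9997) = 9997.
8.5⁴ = 5220.0625 falls short of 9997 but 8.5⁵ = 44370.53125 reaches it, so n = 5.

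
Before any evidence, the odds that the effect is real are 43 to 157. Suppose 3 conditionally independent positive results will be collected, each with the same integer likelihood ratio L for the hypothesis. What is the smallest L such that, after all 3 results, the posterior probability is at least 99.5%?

Prior odds = 43/157.
Target odds = 0.995/0.005 = 199.
Need L³ ≥ 199 ÷ (43/157) = 31243/43.
8³ = 512 < 31243/43 ≤ 729 = 9³, so L = 9.

9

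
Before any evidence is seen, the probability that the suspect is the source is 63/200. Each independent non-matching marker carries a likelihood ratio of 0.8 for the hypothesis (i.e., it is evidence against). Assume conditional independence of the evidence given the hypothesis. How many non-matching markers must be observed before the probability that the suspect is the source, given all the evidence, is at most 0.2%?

25

Prior odds = 0.315/0.685 = 63/137.
Likelihood ratio per non-matching marker = 0.8.
Target odds: 0.002 ÷ 0.998 = 1/499.
Require 0.8ⁿ ≤ 1/499 ÷ (63/137) = 137/31437.
0.8²⁴ ≈0.00472237 is still above 137/31437 but 0.8²⁵ ≈0.00377789 is at or below it, so n = 25.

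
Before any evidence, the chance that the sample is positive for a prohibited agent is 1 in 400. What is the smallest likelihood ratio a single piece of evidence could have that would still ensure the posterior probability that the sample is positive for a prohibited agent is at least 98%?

19551

Prior odds = 0.0025/0.9975 = 1/399.
Target odds = 0.98/0.02 = 49.
Required Bayes factor = 49 ÷ (1/399) = 19551.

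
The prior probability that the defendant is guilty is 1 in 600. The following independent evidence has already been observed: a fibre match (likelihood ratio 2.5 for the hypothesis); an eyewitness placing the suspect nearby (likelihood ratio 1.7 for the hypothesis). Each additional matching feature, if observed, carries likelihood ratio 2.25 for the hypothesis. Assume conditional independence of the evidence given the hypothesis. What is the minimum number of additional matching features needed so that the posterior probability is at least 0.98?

Prior odds = (1/600)/(599/600) = 1/599.
Combined Bayes factor of the evidence already in hand = 2.5 × 1.7 = 4.25.
Odds after that evidence = (1/599) × 4.25 = 17/2396.
Target odds = 0.98/0.02 = 49.
Need 2.25ⁿ ≥ 49 ÷ (17/2396) = 117404/17.
2.25¹⁰ ≈3325.26 falls short of 117404/17 but 2.25¹¹ ≈7481.83 reaches it, so n = 11.

11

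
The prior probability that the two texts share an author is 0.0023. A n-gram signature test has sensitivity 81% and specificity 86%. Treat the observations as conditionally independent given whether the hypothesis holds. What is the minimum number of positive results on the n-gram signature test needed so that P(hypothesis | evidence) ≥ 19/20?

Prior odds: 0.0023 ÷ 0.9977 = 23/9977.
False-positive rate = 1 − 0.86 = 0.14; likelihood ratio of a positive = 0.81/0.14 = 81/14.
Target posterior odds = 0.95/0.05 = 19.
Need (23/9977) × (81/14)ⁿ ≥ 19, i.e. (81/14)ⁿ ≥ 189563/23.
(81/14)⁵ ≈6483.13 falls short of 189563/23 but (81/14)⁶ ≈37509.6 reaches it, so n = 6.

6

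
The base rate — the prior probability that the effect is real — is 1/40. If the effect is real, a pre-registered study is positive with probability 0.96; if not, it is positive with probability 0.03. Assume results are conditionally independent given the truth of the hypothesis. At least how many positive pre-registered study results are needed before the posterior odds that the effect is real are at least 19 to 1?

2

Prior odds = 0.025/0.975 = 1/39.
Likelihood ratio of a positive = 0.96/0.03 = 32.
Target odds = 19.
Require 32ⁿ ≥ 19 ÷ (1/39) = 741.
32¹ = 32 falls short of 741 but 32² = 1024 reaches it, so n = 2.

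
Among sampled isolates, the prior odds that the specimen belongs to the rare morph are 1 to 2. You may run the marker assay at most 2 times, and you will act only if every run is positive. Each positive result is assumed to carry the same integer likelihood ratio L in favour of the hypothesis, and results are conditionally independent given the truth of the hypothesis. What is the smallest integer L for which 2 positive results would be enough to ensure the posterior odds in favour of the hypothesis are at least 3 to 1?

3

Prior odds = 0.5.
Target odds = 3.
Need L² ≥ 3 ÷ 0.5 = 6.
2² = 4 < 6 ≤ 9 = 3², so L = 3.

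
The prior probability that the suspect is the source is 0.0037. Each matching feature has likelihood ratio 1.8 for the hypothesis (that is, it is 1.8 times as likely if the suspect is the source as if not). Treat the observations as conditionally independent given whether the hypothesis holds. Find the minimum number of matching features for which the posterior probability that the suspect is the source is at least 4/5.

12

Prior odds = 0.0037/0.9963 = 37/9963.
Likelihood ratio per matching feature = 1.8.
Target posterior odds = 0.8/0.2 = 4.
Need (37/9963) × 1.8ⁿ ≥ 4, i.e. 1.8ⁿ ≥ 39852/37.
1.8¹¹ ≈642.684 falls short of 39852/37 but 1.8¹² ≈1156.83 reaches it, so n = 12.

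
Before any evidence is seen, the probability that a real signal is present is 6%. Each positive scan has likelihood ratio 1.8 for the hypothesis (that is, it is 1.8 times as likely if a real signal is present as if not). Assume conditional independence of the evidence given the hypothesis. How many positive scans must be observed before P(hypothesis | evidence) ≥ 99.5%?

Prior odds = 0.06/0.94 = 3/47.
Likelihood ratio per positive scan = 1.8.
Target posterior odds = 0.995/0.005 = 199.
Require 1.8ⁿ ≥ 199 ÷ (3/47) = 9353/3.
1.8¹³ ≈2082.3 falls short of 9353/3 but 1.8¹⁴ ≈3748.13 reaches it, so n = 14.

14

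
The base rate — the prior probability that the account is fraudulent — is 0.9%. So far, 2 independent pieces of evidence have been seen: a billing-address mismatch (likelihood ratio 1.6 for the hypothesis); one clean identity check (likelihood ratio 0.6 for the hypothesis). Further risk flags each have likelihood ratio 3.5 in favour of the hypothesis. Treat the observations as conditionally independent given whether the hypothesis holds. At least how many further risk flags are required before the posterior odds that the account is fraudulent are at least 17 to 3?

6

Prior odds = 0.009/0.991 = 9/991.
Combined Bayes factor of the evidence already in hand = 1.6 × 0.6 = 0.96.
Odds after that evidence = (9/991) × 0.96 = 216/24775.
Target odds = 17/3.
Need 3.5ⁿ ≥ 17/3 ÷ (216/24775) = 421175/648.
3.5⁵ = 525.21875 falls short of 421175/648 but 3.5⁶ = 1838.265625 reaches it, so n = 6.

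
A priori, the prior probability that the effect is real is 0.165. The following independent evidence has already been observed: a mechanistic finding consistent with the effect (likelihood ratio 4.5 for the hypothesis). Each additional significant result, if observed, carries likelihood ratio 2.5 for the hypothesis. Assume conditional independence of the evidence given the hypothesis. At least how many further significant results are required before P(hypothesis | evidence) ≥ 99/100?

6

Prior odds = 0.165/0.835 = 33/167.
Bayes factor of the evidence already in hand = 4.5.
Odds after that evidence = (33/167) × 4.5 = 297/334.
Target odds = 0.99/0.01 = 99.
Need 2.5ⁿ ≥ 99 ÷ (297/334) = 334/3.
2.5⁵ = 97.65625 falls short of 334/3 but 2.5⁶ = 244.140625 reaches it, so n = 6.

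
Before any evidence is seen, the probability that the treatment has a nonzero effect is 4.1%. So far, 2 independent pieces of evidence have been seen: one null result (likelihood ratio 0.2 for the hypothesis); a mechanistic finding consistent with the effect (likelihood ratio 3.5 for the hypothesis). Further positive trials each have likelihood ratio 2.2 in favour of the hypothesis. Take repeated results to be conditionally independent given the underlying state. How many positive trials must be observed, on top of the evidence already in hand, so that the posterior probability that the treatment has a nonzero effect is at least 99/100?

Prior odds = 0.041/0.959 = 41/959.
Combined Bayes factor of the evidence already in hand = 0.2 × 3.5 = 0.7.
Odds after that evidence = (41/959) × 0.7 = 41/1370.
Target odds = 0.99/0.01 = 99.
Need 2.2ⁿ ≥ 99 ÷ (41/1370) = 135630/41.
2.2¹⁰ ≈2655.99 falls short of 135630/41 but 2.2¹¹ ≈5843.18 reaches it, so n = 11.

11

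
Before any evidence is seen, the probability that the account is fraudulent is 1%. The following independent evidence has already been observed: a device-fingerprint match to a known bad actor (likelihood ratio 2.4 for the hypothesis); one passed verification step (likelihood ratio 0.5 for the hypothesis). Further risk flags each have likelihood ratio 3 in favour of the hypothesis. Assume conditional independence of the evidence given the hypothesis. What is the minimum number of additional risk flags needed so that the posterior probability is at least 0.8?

Prior odds = 0.01/0.99 = 1/99.
Combined Bayes factor of the evidence already in hand = 2.4 × 0.5 = 1.2.
Odds after that evidence = (1/99) × 1.2 = 2/165.
Target odds = 0.8/0.2 = 4.
Need 3ⁿ ≥ 4 ÷ (2/165) = 330.
3⁵ = 243 falls short of 330 but 3⁶ = 729 reaches it, so n = 6.

6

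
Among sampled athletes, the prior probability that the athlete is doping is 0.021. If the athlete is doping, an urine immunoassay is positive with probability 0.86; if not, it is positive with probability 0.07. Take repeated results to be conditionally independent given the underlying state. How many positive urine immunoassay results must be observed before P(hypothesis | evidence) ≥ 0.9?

3

Prior odds: 0.021 ÷ 0.979 = 21/979.
Likelihood ratio of a positive = 0.86/0.07 = 86/7.
Target posterior odds = 0.9/0.1 = 9.
Need (21/979) × (86/7)ⁿ ≥ 9, i.e. (86/7)ⁿ ≥ 2937/7.
(86/7)² = 7396/49 falls short of 2937/7 but (86/7)³ = 636056/343 reaches it, so n = 3.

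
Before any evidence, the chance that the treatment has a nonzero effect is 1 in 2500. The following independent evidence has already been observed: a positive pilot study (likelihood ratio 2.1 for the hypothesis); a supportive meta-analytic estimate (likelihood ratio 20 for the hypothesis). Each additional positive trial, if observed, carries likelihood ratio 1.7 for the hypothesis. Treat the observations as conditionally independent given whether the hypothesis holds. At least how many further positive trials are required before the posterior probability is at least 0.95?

Prior odds = 0.0004/0.9996 = 1/2499.
Combined Bayes factor of the evidence already in hand = 2.1 × 20 = 42.
Odds after that evidence = (1/2499) × 42 = 2/119.
Target odds = 0.95/0.05 = 19.
Need 1.7ⁿ ≥ 19 ÷ (2/119) = 1130.5.
1.7¹³ ≈990.458 falls short of 1130.5 but 1.7¹⁴ ≈1683.78 reaches it, so n = 14.

14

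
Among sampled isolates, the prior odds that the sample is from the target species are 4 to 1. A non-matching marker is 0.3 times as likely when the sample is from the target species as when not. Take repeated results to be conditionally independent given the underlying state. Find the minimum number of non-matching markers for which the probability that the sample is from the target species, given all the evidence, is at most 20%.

Prior odds = 4.
Likelihood ratio per non-matching marker = 0.3.
Target posterior odds = 0.2/0.8 = 0.25.
Need 4 × 0.3ⁿ ≤ 0.25, i.e. 0.3ⁿ ≤ 0.0625.
0.3² = 0.09 is still above 0.0625 but 0.3³ = 0.027 is at or below it, so n = 3.

3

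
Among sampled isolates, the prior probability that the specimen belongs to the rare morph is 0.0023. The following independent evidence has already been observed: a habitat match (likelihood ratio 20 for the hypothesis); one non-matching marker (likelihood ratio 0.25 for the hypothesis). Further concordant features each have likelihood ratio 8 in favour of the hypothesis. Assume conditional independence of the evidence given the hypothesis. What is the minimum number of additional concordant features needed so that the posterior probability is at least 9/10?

Prior odds = 0.0023/0.9977 = 23/9977.
Combined Bayes factor of the evidence already in hand = 20 × 0.25 = 5.
Odds after that evidence = (23/9977) × 5 = 115/9977.
Target odds = 0.9/0.1 = 9.
Need 8ⁿ ≥ 9 ÷ (115/9977) = 89793/115.
8³ = 512 falls short of 89793/115 but 8⁴ = 4096 reaches it, so n = 4.

4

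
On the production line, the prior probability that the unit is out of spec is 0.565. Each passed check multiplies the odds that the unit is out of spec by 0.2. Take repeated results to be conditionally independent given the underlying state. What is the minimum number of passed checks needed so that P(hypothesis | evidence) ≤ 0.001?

5

Prior odds = 0.565/0.435 = 113/87.
Likelihood ratio per passed check = 0.2.
Target posterior odds = 0.001/0.999 = 1/999.
Need (113/87) × 0.2ⁿ ≤ 1/999, i.e. 0.2ⁿ ≤ 29/37629.
0.2⁴ = 0.0016 is still above 29/37629 but 0.2⁵ = 0.00032 is at or below it, so n = 5.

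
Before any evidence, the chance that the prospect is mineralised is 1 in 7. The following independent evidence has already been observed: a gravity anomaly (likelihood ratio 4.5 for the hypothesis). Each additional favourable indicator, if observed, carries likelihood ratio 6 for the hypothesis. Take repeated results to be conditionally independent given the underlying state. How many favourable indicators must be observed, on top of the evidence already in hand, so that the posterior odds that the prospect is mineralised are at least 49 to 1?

Prior odds = (1/7)/(6/7) = 1/6.
Bayes factor of the evidence already in hand = 4.5.
Odds after that evidence = (1/6) × 4.5 = 0.75.
Target odds = 49.
Need 6ⁿ ≥ 49 ÷ 0.75 = 196/3.
6² = 36 falls short of 196/3 but 6³ = 216 reaches it, so n = 3.

3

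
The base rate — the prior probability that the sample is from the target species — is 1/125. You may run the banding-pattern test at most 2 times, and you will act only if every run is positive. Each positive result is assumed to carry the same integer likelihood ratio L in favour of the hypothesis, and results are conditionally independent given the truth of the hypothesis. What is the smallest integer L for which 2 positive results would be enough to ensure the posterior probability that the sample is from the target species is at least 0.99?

111

Prior odds = 0.008/0.992 = 1/124.
Target odds = 0.99/0.01 = 99.
Need L² ≥ 99 ÷ (1/124) = 12276.
110² = 12100 < 12276 ≤ 12321 = 111², so L = 111.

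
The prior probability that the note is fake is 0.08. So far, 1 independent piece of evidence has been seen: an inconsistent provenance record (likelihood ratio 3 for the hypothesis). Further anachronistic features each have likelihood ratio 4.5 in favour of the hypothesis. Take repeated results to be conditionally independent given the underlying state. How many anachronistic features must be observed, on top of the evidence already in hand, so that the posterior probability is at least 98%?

4

Prior odds = 0.08/0.92 = 2/23.
Bayes factor of the evidence already in hand = 3.
Odds after that evidence = (2/23) × 3 = 6/23.
Target odds = 0.98/0.02 = 49.
Need 4.5ⁿ ≥ 49 ÷ (6/23) = 1127/6.
4.5³ = 91.125 falls short of 1127/6 but 4.5⁴ = 410.0625 reaches it, so n = 4.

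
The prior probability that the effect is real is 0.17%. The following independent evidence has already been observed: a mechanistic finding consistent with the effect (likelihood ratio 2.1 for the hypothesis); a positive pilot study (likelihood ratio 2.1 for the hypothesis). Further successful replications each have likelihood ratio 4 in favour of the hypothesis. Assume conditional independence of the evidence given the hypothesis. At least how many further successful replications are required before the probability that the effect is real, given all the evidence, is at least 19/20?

Prior odds = 0.0017/0.9983 = 17/9983.
Combined Bayes factor of the evidence already in hand = 2.1 × 2.1 = 4.41.
Odds after that evidence = (17/9983) × 4.41 = 7497/998300.
Target odds = 0.95/0.05 = 19.
Need 4ⁿ ≥ 19 ÷ (7497/998300) = 18967700/7497.
4⁵ = 1024 falls short of 18967700/7497 but 4⁶ = 4096 reaches it, so n = 6.

6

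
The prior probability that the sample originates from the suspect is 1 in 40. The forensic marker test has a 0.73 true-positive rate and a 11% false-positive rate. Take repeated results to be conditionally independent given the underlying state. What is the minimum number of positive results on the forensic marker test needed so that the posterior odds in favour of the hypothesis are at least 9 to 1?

Prior odds: 0.025 ÷ 0.975 = 1/39.
Likelihood ratio of a positive result = 0.73/0.11 = 73/11.
Target odds = 9.
Require (73/11)ⁿ ≥ 9 ÷ (1/39) = 351.
(73/11)³ = 389017/1331 falls short of 351 but (73/11)⁴ = 28398241/14641 reaches it, so n = 4.

4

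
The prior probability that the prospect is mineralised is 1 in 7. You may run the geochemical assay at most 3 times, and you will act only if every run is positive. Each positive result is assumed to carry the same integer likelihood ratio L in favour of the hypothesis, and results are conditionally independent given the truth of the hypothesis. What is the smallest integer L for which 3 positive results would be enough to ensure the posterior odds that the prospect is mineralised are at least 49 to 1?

7

Prior odds = (1/7)/(6/7) = 1/6.
Target odds = 49.
Need L³ ≥ 49 ÷ (1/6) = 294.
6³ = 216 < 294 ≤ 343 = 7³, so L = 7.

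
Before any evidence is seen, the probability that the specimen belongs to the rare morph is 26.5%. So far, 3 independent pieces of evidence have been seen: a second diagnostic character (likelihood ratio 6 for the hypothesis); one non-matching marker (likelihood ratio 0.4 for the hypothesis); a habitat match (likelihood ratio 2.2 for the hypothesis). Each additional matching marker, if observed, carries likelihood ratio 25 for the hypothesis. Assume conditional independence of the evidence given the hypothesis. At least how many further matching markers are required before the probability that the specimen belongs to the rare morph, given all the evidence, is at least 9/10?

1

Prior odds = 0.265/0.735 = 53/147.
Combined Bayes factor of the evidence already in hand = 6 × 0.4 × 2.2 = 5.28.
Odds after that evidence = (53/147) × 5.28 = 2332/1225.
Target odds = 0.9/0.1 = 9.
Need 25ⁿ ≥ 9 ÷ (2332/1225) = 11025/2332.
25¹ = 25, which meets the required 11025/2332; so n = 1.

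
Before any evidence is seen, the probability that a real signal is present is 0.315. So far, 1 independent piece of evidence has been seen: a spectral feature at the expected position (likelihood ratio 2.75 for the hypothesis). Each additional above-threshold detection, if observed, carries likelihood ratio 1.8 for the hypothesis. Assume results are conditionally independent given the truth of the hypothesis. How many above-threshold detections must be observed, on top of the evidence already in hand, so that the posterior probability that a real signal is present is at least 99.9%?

12

Prior odds = 0.315/0.685 = 63/137.
Bayes factor of the evidence already in hand = 2.75.
Odds after that evidence = (63/137) × 2.75 = 693/548.
Target odds = 0.999/0.001 = 999.
Need 1.8ⁿ ≥ 999 ÷ (693/548) = 60828/77.
1.8¹¹ ≈642.684 falls short of 60828/77 but 1.8¹² ≈1156.83 reaches it, so n = 12.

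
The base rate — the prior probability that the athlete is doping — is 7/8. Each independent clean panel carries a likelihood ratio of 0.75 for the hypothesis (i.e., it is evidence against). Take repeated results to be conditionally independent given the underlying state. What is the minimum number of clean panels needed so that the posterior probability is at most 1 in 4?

Prior odds = 0.875/0.125 = 7.
Likelihood ratio per clean panel = 0.75.
Target posterior odds = 0.25/0.75 = 1/3.
Need 7 × 0.75ⁿ ≤ 1/3, i.e. 0.75ⁿ ≤ 1/21.
0.75¹⁰ = 59049/1048576 is still above 1/21 but 0.75¹¹ = 177147/4194304 is at or below it, so n = 11.

11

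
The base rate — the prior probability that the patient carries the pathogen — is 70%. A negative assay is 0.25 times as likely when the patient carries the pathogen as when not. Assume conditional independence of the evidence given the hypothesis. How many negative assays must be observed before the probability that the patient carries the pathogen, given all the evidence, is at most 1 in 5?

2

Prior odds: 0.7 ÷ 0.3 = 7/3.
Likelihood ratio per negative assay = 0.25.
Target odds: 0.2 ÷ 0.8 = 0.25.
Need (7/3) × 0.25ⁿ ≤ 0.25, i.e. 0.25ⁿ ≤ 3/28.
0.25¹ = 0.25 is still above 3/28 but 0.25² = 0.0625 is at or below it, so n = 2.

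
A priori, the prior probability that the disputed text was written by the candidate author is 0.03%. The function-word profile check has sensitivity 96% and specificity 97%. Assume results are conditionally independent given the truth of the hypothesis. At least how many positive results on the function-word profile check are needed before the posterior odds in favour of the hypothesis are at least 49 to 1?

4

Prior odds = 0.0003/0.9997 = 3/9997.
False-positive rate = 1 − 0.97 = 0.03; likelihood ratio of a positive = 0.96/0.03 = 32.
Target odds = 49.
Require 32ⁿ ≥ 49 ÷ (3/9997) = 489853/3.
32³ = 32768 falls short of 489853/3 but 32⁴ = 1048576 reaches it, so n = 4.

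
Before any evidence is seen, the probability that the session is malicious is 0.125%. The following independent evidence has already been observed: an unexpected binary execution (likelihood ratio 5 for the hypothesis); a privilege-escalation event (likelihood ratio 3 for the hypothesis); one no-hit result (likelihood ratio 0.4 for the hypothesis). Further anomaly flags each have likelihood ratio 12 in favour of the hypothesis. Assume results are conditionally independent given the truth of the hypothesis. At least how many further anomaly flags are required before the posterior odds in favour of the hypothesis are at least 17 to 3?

Prior odds = 0.00125/0.99875 = 1/799.
Combined Bayes factor of the evidence already in hand = 5 × 3 × 0.4 = 6.
Odds after that evidence = (1/799) × 6 = 6/799.
Target odds = 17/3.
Need 12ⁿ ≥ 17/3 ÷ (6/799) = 13583/18.
12² = 144 falls short of 13583/18 but 12³ = 1728 reaches it, so n = 3.

3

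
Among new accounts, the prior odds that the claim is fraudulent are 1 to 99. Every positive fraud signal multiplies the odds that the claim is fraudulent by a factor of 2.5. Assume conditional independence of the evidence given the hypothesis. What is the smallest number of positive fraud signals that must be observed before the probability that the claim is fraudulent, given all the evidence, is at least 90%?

8

Prior odds = 1/99.
Likelihood ratio per positive fraud signal = 2.5.
Target odds: 0.9 ÷ 0.1 = 9.
Need (1/99) × 2.5ⁿ ≥ 9, i.e. 2.5ⁿ ≥ 891.
2.5⁷ = 610.3515625 falls short of 891 but 2.5⁸ = 390625/256 reaches it, so n = 8.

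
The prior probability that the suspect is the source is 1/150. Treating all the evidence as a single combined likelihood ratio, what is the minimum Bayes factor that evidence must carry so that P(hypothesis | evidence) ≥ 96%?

Prior odds = (1/150)/(149/150) = 1/149.
Target odds = 0.96/0.04 = 24.
Required Bayes factor = 24 ÷ (1/149) = 3576.

3576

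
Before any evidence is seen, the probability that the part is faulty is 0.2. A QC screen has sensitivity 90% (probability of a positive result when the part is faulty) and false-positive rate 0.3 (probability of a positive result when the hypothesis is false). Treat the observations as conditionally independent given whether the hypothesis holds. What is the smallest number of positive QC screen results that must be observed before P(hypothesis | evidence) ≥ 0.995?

7

Prior odds = 0.2/0.8 = 0.25.
Likelihood ratio of a positive result = 0.9/0.3 = 3.
Target posterior odds = 0.995/0.005 = 199.
Need 0.25 × 3ⁿ ≥ 199, i.e. 3ⁿ ≥ 796.
3⁶ = 729 falls short of 796 but 3⁷ = 2187 reaches it, so n = 7.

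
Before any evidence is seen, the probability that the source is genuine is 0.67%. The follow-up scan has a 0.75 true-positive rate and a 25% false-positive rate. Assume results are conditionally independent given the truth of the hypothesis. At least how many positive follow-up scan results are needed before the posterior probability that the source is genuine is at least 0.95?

Prior odds: 0.0067 ÷ 0.9933 = 67/9933.
Likelihood ratio of a positive result = 0.75/0.25 = 3.
Target posterior odds = 0.95/0.05 = 19.
Need (67/9933) × 3ⁿ ≥ 19, i.e. 3ⁿ ≥ 188727/67.
3⁷ = 2187 falls short of 188727/67 but 3⁸ = 6561 reaches it, so n = 8.

8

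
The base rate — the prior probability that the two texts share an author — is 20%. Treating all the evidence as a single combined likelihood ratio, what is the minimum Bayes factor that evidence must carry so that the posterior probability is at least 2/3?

Prior odds = 0.2/0.8 = 0.25.
Target odds = (2/3)/(1/3) = 2.
Required Bayes factor = 2 ÷ 0.25 = 8.

8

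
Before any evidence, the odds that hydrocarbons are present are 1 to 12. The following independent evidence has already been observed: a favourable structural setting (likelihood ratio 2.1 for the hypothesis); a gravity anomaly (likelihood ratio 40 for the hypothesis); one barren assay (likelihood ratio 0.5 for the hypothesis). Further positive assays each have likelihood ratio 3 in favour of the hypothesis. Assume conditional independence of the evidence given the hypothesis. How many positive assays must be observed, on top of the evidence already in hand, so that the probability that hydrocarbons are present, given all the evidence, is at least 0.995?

4

Prior odds = 1/12.
Combined Bayes factor of the evidence already in hand = 2.1 × 40 × 0.5 = 42.
Odds after that evidence = (1/12) × 42 = 3.5.
Target odds = 0.995/0.005 = 199.
Need 3ⁿ ≥ 199 ÷ 3.5 = 398/7.
3³ = 27 falls short of 398/7 but 3⁴ = 81 reaches it, so n = 4.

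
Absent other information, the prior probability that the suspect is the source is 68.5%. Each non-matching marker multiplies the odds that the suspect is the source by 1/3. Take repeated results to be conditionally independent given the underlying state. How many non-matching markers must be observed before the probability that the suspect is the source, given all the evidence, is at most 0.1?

3

Prior odds: 0.685 ÷ 0.315 = 137/63.
Likelihood ratio per non-matching marker = 1/3.
Target odds: 0.1 ÷ 0.9 = 1/9.
Need (137/63) × (1/3)ⁿ ≤ 1/9, i.e. (1/3)ⁿ ≤ 7/137.
(1/3)² = 1/9 is still above 7/137 but (1/3)³ = 1/27 is at or below it, so n = 3.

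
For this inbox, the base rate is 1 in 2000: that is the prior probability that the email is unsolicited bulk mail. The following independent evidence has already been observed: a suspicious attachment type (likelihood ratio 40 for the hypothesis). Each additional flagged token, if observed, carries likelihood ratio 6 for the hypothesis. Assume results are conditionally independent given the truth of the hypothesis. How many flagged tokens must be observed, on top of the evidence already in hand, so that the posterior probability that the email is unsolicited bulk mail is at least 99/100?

5

Prior odds = 0.0005/0.9995 = 1/1999.
Bayes factor of the evidence already in hand = 40.
Odds after that evidence = (1/1999) × 40 = 40/1999.
Target odds = 0.99/0.01 = 99.
Need 6ⁿ ≥ 99 ÷ (40/1999) = 4947.525.
6⁴ = 1296 falls short of 4947.525 but 6⁵ = 7776 reaches it, so n = 5.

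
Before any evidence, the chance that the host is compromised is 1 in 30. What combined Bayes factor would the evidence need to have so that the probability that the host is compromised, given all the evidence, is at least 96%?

696

Prior odds = (1/30)/(29/30) = 1/29.
Target odds = 0.96/0.04 = 24.
Required Bayes factor = 24 ÷ (1/29) = 696.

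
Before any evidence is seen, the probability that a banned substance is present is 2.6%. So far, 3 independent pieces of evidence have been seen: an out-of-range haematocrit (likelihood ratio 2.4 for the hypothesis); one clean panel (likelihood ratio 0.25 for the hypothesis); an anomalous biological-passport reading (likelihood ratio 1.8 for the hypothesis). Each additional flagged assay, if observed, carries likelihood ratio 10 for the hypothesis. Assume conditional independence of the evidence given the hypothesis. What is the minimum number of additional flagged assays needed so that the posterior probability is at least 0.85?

3

Prior odds = 0.026/0.974 = 13/487.
Combined Bayes factor of the evidence already in hand = 2.4 × 0.25 × 1.8 = 1.08.
Odds after that evidence = (13/487) × 1.08 = 351/12175.
Target odds = 0.85/0.15 = 17/3.
Need 10ⁿ ≥ 17/3 ÷ (351/12175) = 206975/1053.
10² = 100 falls short of 206975/1053 but 10³ = 1000 reaches it, so n = 3.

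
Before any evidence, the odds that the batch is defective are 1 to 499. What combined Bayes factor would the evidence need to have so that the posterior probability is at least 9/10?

Prior odds = 1/499.
Target odds = 0.9/0.1 = 9.
Required Bayes factor = 9 ÷ (1/499) = 4491.

4491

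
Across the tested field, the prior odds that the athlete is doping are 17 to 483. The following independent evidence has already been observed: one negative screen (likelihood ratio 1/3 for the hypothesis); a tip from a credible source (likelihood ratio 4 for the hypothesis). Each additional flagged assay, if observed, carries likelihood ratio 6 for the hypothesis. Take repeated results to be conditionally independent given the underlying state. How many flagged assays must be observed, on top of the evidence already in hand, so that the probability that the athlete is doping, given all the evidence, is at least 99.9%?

Prior odds = 17/483.
Combined Bayes factor of the evidence already in hand = (1/3) × 4 = 4/3.
Odds after that evidence = (17/483) × 4/3 = 68/1449.
Target odds = 0.999/0.001 = 999.
Need 6ⁿ ≥ 999 ÷ (68/1449) = 1447551/68.
6⁵ = 7776 falls short of 1447551/68 but 6⁶ = 46656 reaches it, so n = 6.

6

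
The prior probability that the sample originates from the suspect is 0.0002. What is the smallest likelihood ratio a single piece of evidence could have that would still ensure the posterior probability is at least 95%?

94981

Prior odds = 0.0002/0.9998 = 1/4999.
Target odds = 0.95/0.05 = 19.
Required Bayes factor = 19 ÷ (1/4999) = 94981.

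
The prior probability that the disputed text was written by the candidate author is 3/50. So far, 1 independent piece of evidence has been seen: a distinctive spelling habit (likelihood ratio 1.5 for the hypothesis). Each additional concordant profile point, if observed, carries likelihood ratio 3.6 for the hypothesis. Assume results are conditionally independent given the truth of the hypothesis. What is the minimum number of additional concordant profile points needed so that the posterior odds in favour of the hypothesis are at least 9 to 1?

Prior odds = 0.06/0.94 = 3/47.
Bayes factor of the evidence already in hand = 1.5.
Odds after that evidence = (3/47) × 1.5 = 9/94.
Target odds = 9.
Need 3.6ⁿ ≥ 9 ÷ (9/94) = 94.
3.6³ = 46.656 falls short of 94 but 3.6⁴ = 167.9616 reaches it, so n = 4.

4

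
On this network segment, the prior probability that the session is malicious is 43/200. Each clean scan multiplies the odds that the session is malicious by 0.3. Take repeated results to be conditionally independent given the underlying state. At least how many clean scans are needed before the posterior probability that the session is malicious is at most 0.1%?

5

Prior odds = 0.215/0.785 = 43/157.
Likelihood ratio per clean scan = 0.3.
Target odds: 0.001 ÷ 0.999 = 1/999.
Need (43/157) × 0.3ⁿ ≤ 1/999, i.e. 0.3ⁿ ≤ 157/42957.
0.3⁴ = 0.0081 is still above 157/42957 but 0.3⁵ = 243/100000 is at or below it, so n = 5.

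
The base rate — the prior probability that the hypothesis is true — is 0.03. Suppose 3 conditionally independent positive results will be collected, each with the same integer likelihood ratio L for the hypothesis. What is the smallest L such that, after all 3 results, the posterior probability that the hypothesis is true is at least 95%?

Prior odds = 0.03/0.97 = 3/97.
Target odds = 0.95/0.05 = 19.
Need L³ ≥ 19 ÷ (3/97) = 1843/3.
8³ = 512 < 1843/3 ≤ 729 = 9³, so L = 9.

9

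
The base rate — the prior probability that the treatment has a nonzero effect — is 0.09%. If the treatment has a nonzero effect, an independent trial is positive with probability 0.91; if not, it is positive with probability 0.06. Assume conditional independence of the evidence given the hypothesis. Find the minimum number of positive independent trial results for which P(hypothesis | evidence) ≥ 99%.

5

Prior odds: 0.0009 ÷ 0.9991 = 9/9991.
Likelihood ratio of a positive = 0.91/0.06 = 91/6.
Target posterior odds = 0.99/0.01 = 99.
Require (91/6)ⁿ ≥ 99 ÷ (9/9991) = 109901.
(91/6)⁴ = 68574961/1296 falls short of 109901 but (91/6)⁵ ≈802510 reaches it, so n = 5.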